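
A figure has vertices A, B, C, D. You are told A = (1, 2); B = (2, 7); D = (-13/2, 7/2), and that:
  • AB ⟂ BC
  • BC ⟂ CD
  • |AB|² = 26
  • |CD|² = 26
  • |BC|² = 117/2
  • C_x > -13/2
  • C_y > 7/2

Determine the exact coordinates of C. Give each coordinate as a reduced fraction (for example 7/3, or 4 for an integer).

C = (-11/2, 17/2)

1. C_x = -11/2  [[AB ⟂ BC ⇒ 1x+5y-37=0] ∩ [|C−(-13/2, 7/2)|²=26]]
2. C_y = 17/2  [[AB ⟂ BC ⇒ 1x+5y-37=0] ∩ [|C−(-13/2, 7/2)|²=26]]
   so C = (-11/2, 17/2)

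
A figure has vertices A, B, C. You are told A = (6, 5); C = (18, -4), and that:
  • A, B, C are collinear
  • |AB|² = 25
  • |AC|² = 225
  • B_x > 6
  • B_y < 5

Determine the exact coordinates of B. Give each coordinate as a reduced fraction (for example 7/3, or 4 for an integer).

B = (10, 2)

1. B_x = 10  [[A, B, C are collinear ⇒ -9x-12y+114=0] ∩ [|B−(6, 5)|²=25]]
2. B_y = 2  [[A, B, C are collinear ⇒ -9x-12y+114=0] ∩ [|B−(6, 5)|²=25]]
   so B = (10, 2)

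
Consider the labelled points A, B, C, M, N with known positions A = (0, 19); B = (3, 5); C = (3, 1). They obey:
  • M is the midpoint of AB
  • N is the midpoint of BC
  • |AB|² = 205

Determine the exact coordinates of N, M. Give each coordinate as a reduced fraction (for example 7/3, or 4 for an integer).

N = (3, 3)
M = (3/2, 12)

1. M_x = 3/2  [2·M = A+B = (0, 19)+(3, 5)]
2. M_y = 12  [2·M = A+B = (0, 19)+(3, 5)]
   so M = (3/2, 12)
3. N_x = 3  [2·N = B+C = (3, 5)+(3, 1)]
4. N_y = 3  [2·N = B+C = (3, 5)+(3, 1)]
   so N = (3, 3)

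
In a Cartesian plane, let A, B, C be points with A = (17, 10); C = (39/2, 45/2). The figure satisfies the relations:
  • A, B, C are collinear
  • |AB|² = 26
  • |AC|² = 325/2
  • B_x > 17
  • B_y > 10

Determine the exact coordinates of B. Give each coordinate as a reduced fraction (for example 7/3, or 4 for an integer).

B = (18, 15)

1. B_x = 18  [[A, B, C are collinear ⇒ 25/2x-5/2y-375/2=0] ∩ [|B−(17, 10)|²=26]]
2. B_y = 15  [[A, B, C are collinear ⇒ 25/2x-5/2y-375/2=0] ∩ [|B−(17, 10)|²=26]]
   so B = (18, 15)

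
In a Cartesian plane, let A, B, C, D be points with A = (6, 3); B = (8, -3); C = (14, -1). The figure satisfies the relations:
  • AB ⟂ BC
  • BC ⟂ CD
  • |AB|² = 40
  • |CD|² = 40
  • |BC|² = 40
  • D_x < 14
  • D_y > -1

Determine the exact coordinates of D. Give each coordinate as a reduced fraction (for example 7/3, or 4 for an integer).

1. D_x = 12  [[BC ⟂ CD ⇒ 6x+2y-82=0] ∩ [|D−(14, -1)|²=40]]
2. D_y = 5  [[BC ⟂ CD ⇒ 6x+2y-82=0] ∩ [|D−(14, -1)|²=40]]
   so D = (12, 5)

D = (12, 5)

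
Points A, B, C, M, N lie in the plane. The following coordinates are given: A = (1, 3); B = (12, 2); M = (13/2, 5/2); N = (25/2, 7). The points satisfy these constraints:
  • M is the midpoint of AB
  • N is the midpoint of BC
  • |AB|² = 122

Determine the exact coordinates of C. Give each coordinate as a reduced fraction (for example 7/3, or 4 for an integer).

1. C_x = 13  [C = 2·N−B = 2·(25/2, 7)−(12, 2)]
2. C_y = 12  [C = 2·N−B = 2·(25/2, 7)−(12, 2)]
   so C = (13, 12)

C = (13, 12)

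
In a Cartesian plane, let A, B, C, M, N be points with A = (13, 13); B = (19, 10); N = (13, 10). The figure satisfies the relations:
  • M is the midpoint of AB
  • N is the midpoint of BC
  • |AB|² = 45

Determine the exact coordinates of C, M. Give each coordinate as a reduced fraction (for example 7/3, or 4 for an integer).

1. M_x = 16  [2·M = A+B = (13, 13)+(19, 10)]
2. M_y = 23/2  [2·M = A+B = (13, 13)+(19, 10)]
   so M = (16, 23/2)
3. C_x = 7  [C = 2·N−B = 2·(13, 10)−(19, 10)]
4. C_y = 10  [C = 2·N−B = 2·(13, 10)−(19, 10)]
   so C = (7, 10)

C = (7, 10)
M = (16, 23/2)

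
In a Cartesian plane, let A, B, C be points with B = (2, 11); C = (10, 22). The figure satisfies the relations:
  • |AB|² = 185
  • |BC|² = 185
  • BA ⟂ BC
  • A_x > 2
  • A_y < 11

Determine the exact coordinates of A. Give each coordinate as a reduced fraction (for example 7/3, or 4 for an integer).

1. A_x = 13  [[BA ⟂ BC ⇒ 8x+11y-137=0] ∩ [|A−(2, 11)|²=185]]
2. A_y = 3  [[BA ⟂ BC ⇒ 8x+11y-137=0] ∩ [|A−(2, 11)|²=185]]
   so A = (13, 3)

A = (13, 3)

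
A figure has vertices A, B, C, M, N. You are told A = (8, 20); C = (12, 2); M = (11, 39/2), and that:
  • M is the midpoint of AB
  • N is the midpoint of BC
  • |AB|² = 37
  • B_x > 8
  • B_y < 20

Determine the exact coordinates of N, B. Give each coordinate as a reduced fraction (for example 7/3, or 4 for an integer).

N = (13, 21/2)
B = (14, 19)

1. B_x = 14  [B = 2·M−A = 2·(11, 39/2)−(8, 20)]
2. B_y = 19  [B = 2·M−A = 2·(11, 39/2)−(8, 20)]
   so B = (14, 19)
3. N_x = 13  [2·N = B+C = (14, 19)+(12, 2)]
4. N_y = 21/2  [2·N = B+C = (14, 19)+(12, 2)]
   so N = (13, 21/2)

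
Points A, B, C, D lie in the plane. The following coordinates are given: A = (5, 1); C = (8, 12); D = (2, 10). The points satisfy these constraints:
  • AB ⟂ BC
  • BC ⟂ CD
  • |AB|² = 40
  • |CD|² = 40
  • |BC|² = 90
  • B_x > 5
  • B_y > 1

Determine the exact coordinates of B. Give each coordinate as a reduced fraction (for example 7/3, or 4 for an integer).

1. B_x = 11  [[BC ⟂ CD ⇒ 6x+2y-72=0] ∩ [|B−(5, 1)|²=40]]
2. B_y = 3  [[BC ⟂ CD ⇒ 6x+2y-72=0] ∩ [|B−(5, 1)|²=40]]
   so B = (11, 3)

B = (11, 3)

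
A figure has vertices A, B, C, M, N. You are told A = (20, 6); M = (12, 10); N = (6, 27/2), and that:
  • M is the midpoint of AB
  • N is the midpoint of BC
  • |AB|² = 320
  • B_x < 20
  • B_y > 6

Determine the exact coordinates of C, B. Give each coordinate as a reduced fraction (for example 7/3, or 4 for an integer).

1. B_x = 4  [B = 2·M−A = 2·(12, 10)−(20, 6)]
2. B_y = 14  [B = 2·M−A = 2·(12, 10)−(20, 6)]
   so B = (4, 14)
3. C_x = 8  [C = 2·N−B = 2·(6, 27/2)−(4, 14)]
4. C_y = 13  [C = 2·N−B = 2·(6, 27/2)−(4, 14)]
   so C = (8, 13)

C = (8, 13)
B = (4, 14)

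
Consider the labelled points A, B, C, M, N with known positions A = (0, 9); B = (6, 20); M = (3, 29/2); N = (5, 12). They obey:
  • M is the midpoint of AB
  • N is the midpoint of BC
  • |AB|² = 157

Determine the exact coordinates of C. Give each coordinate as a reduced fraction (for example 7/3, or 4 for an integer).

1. C_x = 4  [C = 2·N−B = 2·(5, 12)−(6, 20)]
2. C_y = 4  [C = 2·N−B = 2·(5, 12)−(6, 20)]
   so C = (4, 4)

C = (4, 4)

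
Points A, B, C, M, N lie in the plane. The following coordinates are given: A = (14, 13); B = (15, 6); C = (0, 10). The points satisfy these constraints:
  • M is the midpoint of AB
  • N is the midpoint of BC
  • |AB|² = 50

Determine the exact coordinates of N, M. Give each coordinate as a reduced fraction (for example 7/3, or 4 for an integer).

1. M_x = 29/2  [2·M = A+B = (14, 13)+(15, 6)]
2. M_y = 19/2  [2·M = A+B = (14, 13)+(15, 6)]
   so M = (29/2, 19/2)
3. N_x = 15/2  [2·N = B+C = (15, 6)+(0, 10)]
4. N_y = 8  [2·N = B+C = (15, 6)+(0, 10)]
   so N = (15/2, 8)

N = (15/2, 8)
M = (29/2, 19/2)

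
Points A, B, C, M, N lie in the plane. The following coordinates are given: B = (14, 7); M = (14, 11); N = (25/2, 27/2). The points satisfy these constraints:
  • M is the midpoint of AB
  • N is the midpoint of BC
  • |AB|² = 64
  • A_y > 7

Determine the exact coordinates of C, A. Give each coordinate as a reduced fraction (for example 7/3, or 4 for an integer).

1. A_x = 14  [A = 2·M−B = 2·(14, 11)−(14, 7)]
2. A_y = 15  [A = 2·M−B = 2·(14, 11)−(14, 7)]
   so A = (14, 15)
3. C_x = 11  [C = 2·N−B = 2·(25/2, 27/2)−(14, 7)]
4. C_y = 20  [C = 2·N−B = 2·(25/2, 27/2)−(14, 7)]
   so C = (11, 20)

C = (11, 20)
A = (14, 15)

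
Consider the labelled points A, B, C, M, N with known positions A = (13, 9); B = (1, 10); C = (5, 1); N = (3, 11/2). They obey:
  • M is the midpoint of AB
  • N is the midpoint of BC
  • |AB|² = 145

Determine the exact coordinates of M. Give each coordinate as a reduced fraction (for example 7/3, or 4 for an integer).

1. M_x = 7  [2·M = A+B = (13, 9)+(1, 10)]
2. M_y = 19/2  [2·M = A+B = (13, 9)+(1, 10)]
   so M = (7, 19/2)

M = (7, 19/2)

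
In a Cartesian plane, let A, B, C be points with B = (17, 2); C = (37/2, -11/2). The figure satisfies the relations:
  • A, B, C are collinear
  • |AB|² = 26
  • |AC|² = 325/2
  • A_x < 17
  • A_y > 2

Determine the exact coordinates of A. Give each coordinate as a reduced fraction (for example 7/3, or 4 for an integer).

1. A_x = 16  [[A, B, C are collinear ⇒ 15/2x+3/2y-261/2=0] ∩ [|A−(17, 2)|²=26]]
2. A_y = 7  [[A, B, C are collinear ⇒ 15/2x+3/2y-261/2=0] ∩ [|A−(17, 2)|²=26]]
   so A = (16, 7)

A = (16, 7)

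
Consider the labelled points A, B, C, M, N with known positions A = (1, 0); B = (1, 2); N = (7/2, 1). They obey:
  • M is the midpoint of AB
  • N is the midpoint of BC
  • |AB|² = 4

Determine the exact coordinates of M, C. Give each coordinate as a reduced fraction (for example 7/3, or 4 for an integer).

1. M_x = 1  [2·M = A+B = (1, 0)+(1, 2)]
2. M_y = 1  [2·M = A+B = (1, 0)+(1, 2)]
   so M = (1, 1)
3. C_x = 6  [C = 2·N−B = 2·(7/2, 1)−(1, 2)]
4. C_y = 0  [C = 2·N−B = 2·(7/2, 1)−(1, 2)]
   so C = (6, 0)

M = (1, 1)
C = (6, 0)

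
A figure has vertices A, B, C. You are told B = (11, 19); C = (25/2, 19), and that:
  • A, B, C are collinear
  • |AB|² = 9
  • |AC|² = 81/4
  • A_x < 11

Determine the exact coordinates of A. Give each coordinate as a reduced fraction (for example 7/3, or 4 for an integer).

1. A_x = 8  [[A, B, C are collinear ⇒ 3/2y-57/2=0] ∩ [|A−(11, 19)|²=9]]
2. A_y = 19  [[A, B, C are collinear ⇒ 3/2y-57/2=0] ∩ [|A−(11, 19)|²=9]]
   so A = (8, 19)

A = (8, 19)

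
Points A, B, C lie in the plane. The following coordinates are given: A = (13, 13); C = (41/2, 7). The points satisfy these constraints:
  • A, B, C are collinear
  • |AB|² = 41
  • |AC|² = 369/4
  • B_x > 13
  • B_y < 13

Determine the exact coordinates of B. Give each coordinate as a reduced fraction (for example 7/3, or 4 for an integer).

B = (18, 9)

1. B_x = 18  [[A, B, C are collinear ⇒ -6x-15/2y+351/2=0] ∩ [|B−(13, 13)|²=41]]
2. B_y = 9  [[A, B, C are collinear ⇒ -6x-15/2y+351/2=0] ∩ [|B−(13, 13)|²=41]]
   so B = (18, 9)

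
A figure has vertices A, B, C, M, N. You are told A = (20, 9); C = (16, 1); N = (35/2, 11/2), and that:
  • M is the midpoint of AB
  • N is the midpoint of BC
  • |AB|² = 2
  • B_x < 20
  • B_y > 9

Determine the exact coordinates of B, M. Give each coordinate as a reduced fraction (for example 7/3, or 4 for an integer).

B = (19, 10)
M = (39/2, 19/2)

1. B_x = 19  [B = 2·N−C = 2·(35/2, 11/2)−(16, 1)]
2. B_y = 10  [B = 2·N−C = 2·(35/2, 11/2)−(16, 1)]
   so B = (19, 10)
3. M_x = 39/2  [2·M = A+B = (20, 9)+(19, 10)]
4. M_y = 19/2  [2·M = A+B = (20, 9)+(19, 10)]
   so M = (39/2, 19/2)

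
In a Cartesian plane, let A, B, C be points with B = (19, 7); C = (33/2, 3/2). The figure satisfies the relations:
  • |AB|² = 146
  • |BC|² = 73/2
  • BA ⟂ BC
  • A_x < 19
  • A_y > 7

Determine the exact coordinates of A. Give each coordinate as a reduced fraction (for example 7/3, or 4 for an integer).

A = (8, 12)

1. A_x = 8  [[BA ⟂ BC ⇒ -5/2x-11/2y+86=0] ∩ [|A−(19, 7)|²=146]]
2. A_y = 12  [[BA ⟂ BC ⇒ -5/2x-11/2y+86=0] ∩ [|A−(19, 7)|²=146]]
   so A = (8, 12)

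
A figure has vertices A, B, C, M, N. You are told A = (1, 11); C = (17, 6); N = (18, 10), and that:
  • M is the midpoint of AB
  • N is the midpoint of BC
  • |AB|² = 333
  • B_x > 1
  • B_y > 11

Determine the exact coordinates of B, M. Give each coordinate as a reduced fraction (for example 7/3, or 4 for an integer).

1. B_x = 19  [B = 2·N−C = 2·(18, 10)−(17, 6)]
2. B_y = 14  [B = 2·N−C = 2·(18, 10)−(17, 6)]
   so B = (19, 14)
3. M_x = 10  [2·M = A+B = (1, 11)+(19, 14)]
4. M_y = 25/2  [2·M = A+B = (1, 11)+(19, 14)]
   so M = (10, 25/2)

B = (19, 14)
M = (10, 25/2)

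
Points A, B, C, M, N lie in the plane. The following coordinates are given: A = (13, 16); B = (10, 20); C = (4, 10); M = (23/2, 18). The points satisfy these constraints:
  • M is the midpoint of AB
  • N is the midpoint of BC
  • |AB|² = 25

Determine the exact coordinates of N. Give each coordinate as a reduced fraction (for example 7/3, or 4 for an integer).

1. N_x = 7  [2·N = B+C = (10, 20)+(4, 10)]
2. N_y = 15  [2·N = B+C = (10, 20)+(4, 10)]
   so N = (7, 15)

N = (7, 15)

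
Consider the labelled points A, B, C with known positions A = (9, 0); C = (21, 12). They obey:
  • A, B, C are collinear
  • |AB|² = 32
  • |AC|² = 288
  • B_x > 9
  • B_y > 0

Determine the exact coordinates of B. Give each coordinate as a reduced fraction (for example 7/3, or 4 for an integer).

1. B_x = 13  [[A, B, C are collinear ⇒ 12x-12y-108=0] ∩ [|B−(9, 0)|²=32]]
2. B_y = 4  [[A, B, C are collinear ⇒ 12x-12y-108=0] ∩ [|B−(9, 0)|²=32]]
   so B = (13, 4)

B = (13, 4)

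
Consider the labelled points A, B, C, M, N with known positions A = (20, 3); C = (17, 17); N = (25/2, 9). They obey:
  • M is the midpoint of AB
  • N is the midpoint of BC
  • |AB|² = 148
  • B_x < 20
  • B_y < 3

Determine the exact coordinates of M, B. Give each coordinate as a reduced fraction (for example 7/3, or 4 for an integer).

1. B_x = 8  [B = 2·N−C = 2·(25/2, 9)−(17, 17)]
2. B_y = 1  [B = 2·N−C = 2·(25/2, 9)−(17, 17)]
   so B = (8, 1)
3. M_x = 14  [2·M = A+B = (20, 3)+(8, 1)]
4. M_y = 2  [2·M = A+B = (20, 3)+(8, 1)]
   so M = (14, 2)

M = (14, 2)
B = (8, 1)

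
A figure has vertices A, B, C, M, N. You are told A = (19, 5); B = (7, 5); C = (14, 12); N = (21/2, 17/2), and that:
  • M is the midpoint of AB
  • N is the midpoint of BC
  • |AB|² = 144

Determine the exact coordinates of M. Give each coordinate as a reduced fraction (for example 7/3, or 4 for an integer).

M = (13, 5)

1. M_x = 13  [2·M = A+B = (19, 5)+(7, 5)]
2. M_y = 5  [2·M = A+B = (19, 5)+(7, 5)]
   so M = (13, 5)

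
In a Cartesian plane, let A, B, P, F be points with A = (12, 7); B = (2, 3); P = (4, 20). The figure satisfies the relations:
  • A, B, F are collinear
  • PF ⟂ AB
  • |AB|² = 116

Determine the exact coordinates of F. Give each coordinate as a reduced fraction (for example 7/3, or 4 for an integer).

F = (278/29, 175/29)

1. F_x = 278/29  [[A, B, F are collinear ⇒ 4x-10y+22=0] ∩ [PF ⟂ AB ⇒ -10x-4y+120=0]]
2. F_y = 175/29  [[A, B, F are collinear ⇒ 4x-10y+22=0] ∩ [PF ⟂ AB ⇒ -10x-4y+120=0]]
   so F = (278/29, 175/29)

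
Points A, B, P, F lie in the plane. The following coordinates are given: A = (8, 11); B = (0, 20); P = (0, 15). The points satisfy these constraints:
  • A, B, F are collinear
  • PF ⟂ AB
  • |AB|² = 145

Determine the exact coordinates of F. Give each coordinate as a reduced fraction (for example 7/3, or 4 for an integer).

1. F_x = 72/29  [[A, B, F are collinear ⇒ -9x-8y+160=0] ∩ [PF ⟂ AB ⇒ -8x+9y-135=0]]
2. F_y = 499/29  [[A, B, F are collinear ⇒ -9x-8y+160=0] ∩ [PF ⟂ AB ⇒ -8x+9y-135=0]]
   so F = (72/29, 499/29)

F = (72/29, 499/29)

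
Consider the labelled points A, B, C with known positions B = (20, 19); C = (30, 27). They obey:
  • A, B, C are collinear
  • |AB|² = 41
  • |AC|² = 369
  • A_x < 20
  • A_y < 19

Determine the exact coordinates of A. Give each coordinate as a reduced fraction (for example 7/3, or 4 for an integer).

1. A_x = 15  [[A, B, C are collinear ⇒ -8x+10y-30=0] ∩ [|A−(20, 19)|²=41]]
2. A_y = 15  [[A, B, C are collinear ⇒ -8x+10y-30=0] ∩ [|A−(20, 19)|²=41]]
   so A = (15, 15)

A = (15, 15)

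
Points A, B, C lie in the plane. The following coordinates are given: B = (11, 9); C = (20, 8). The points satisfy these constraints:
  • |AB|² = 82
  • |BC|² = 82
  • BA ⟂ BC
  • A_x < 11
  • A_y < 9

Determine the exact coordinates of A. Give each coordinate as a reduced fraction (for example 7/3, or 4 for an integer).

A = (10, 0)

1. A_x = 10  [[BA ⟂ BC ⇒ 9x-1y-90=0] ∩ [|A−(11, 9)|²=82]]
2. A_y = 0  [[BA ⟂ BC ⇒ 9x-1y-90=0] ∩ [|A−(11, 9)|²=82]]
   so A = (10, 0)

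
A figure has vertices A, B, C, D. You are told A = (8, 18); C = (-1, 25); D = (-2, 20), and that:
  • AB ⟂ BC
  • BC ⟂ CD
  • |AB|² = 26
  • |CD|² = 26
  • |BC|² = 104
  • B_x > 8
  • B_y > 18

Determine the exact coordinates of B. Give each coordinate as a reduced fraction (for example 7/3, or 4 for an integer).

1. B_x = 9  [[BC ⟂ CD ⇒ 1x+5y-124=0] ∩ [|B−(8, 18)|²=26]]
2. B_y = 23  [[BC ⟂ CD ⇒ 1x+5y-124=0] ∩ [|B−(8, 18)|²=26]]
   so B = (9, 23)

B = (9, 23)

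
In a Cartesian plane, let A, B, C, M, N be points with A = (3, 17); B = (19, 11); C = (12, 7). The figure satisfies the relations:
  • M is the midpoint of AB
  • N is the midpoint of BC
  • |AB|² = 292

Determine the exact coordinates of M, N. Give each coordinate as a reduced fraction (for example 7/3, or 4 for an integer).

1. M_x = 11  [2·M = A+B = (3, 17)+(19, 11)]
2. M_y = 14  [2·M = A+B = (3, 17)+(19, 11)]
   so M = (11, 14)
3. N_x = 31/2  [2·N = B+C = (19, 11)+(12, 7)]
4. N_y = 9  [2·N = B+C = (19, 11)+(12, 7)]
   so N = (31/2, 9)

M = (11, 14)
N = (31/2, 9)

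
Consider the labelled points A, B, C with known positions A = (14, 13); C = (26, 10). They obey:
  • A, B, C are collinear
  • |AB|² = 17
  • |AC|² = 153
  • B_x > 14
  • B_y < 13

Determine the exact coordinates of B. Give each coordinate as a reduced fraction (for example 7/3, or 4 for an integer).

B = (18, 12)

1. B_x = 18  [[A, B, C are collinear ⇒ -3x-12y+198=0] ∩ [|B−(14, 13)|²=17]]
2. B_y = 12  [[A, B, C are collinear ⇒ -3x-12y+198=0] ∩ [|B−(14, 13)|²=17]]
   so B = (18, 12)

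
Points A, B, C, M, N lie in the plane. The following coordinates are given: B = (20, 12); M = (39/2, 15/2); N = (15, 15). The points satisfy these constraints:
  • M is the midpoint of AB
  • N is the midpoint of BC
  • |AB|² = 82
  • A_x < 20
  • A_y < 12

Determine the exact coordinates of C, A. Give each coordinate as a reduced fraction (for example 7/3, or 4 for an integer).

C = (10, 18)
A = (19, 3)

1. A_x = 19  [A = 2·M−B = 2·(39/2, 15/2)−(20, 12)]
2. A_y = 3  [A = 2·M−B = 2·(39/2, 15/2)−(20, 12)]
   so A = (19, 3)
3. C_x = 10  [C = 2·N−B = 2·(15, 15)−(20, 12)]
4. C_y = 18  [C = 2·N−B = 2·(15, 15)−(20, 12)]
   so C = (10, 18)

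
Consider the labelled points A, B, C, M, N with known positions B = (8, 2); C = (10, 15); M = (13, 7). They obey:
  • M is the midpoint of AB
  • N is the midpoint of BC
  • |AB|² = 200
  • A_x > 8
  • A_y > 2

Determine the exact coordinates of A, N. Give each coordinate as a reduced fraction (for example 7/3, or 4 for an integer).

1. A_x = 18  [A = 2·M−B = 2·(13, 7)−(8, 2)]
2. A_y = 12  [A = 2·M−B = 2·(13, 7)−(8, 2)]
   so A = (18, 12)
3. N_x = 9  [2·N = B+C = (8, 2)+(10, 15)]
4. N_y = 17/2  [2·N = B+C = (8, 2)+(10, 15)]
   so N = (9, 17/2)

A = (18, 12)
N = (9, 17/2)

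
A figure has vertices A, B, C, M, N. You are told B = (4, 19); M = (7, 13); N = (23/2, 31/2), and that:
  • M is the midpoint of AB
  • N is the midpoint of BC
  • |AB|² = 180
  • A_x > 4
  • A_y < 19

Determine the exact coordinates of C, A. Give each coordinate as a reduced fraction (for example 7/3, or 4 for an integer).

1. A_x = 10  [A = 2·M−B = 2·(7, 13)−(4, 19)]
2. A_y = 7  [A = 2·M−B = 2·(7, 13)−(4, 19)]
   so A = (10, 7)
3. C_x = 19  [C = 2·N−B = 2·(23/2, 31/2)−(4, 19)]
4. C_y = 12  [C = 2·N−B = 2·(23/2, 31/2)−(4, 19)]
   so C = (19, 12)

C = (19, 12)
A = (10, 7)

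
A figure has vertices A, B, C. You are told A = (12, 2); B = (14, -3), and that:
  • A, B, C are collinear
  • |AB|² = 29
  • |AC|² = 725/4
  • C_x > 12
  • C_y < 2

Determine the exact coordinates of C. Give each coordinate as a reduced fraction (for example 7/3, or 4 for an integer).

1. C_x = 17  [[A, B, C are collinear ⇒ 5x+2y-64=0] ∩ [|C−(12, 2)|²=725/4]]
2. C_y = -21/2  [[A, B, C are collinear ⇒ 5x+2y-64=0] ∩ [|C−(12, 2)|²=725/4]]
   so C = (17, -21/2)

C = (17, -21/2)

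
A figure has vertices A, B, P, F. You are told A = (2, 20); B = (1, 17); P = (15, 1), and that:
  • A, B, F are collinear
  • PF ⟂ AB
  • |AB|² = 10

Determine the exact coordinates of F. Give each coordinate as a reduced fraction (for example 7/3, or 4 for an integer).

F = (-12/5, 34/5)

1. F_x = -12/5  [[A, B, F are collinear ⇒ 3x-1y+14=0] ∩ [PF ⟂ AB ⇒ -1x-3y+18=0]]
2. F_y = 34/5  [[A, B, F are collinear ⇒ 3x-1y+14=0] ∩ [PF ⟂ AB ⇒ -1x-3y+18=0]]
   so F = (-12/5, 34/5)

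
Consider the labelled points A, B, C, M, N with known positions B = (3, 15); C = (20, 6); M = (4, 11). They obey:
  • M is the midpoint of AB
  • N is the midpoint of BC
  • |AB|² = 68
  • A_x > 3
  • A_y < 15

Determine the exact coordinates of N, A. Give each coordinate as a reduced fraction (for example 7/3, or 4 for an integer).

N = (23/2, 21/2)
A = (5, 7)

1. A_x = 5  [A = 2·M−B = 2·(4, 11)−(3, 15)]
2. A_y = 7  [A = 2·M−B = 2·(4, 11)−(3, 15)]
   so A = (5, 7)
3. N_x = 23/2  [2·N = B+C = (3, 15)+(20, 6)]
4. N_y = 21/2  [2·N = B+C = (3, 15)+(20, 6)]
   so N = (23/2, 21/2)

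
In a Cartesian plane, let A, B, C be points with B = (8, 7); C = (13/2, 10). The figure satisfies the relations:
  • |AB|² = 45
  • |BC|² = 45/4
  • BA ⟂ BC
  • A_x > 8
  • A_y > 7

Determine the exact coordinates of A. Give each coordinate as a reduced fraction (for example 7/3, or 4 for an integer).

1. A_x = 14  [[BA ⟂ BC ⇒ -3/2x+3y-9=0] ∩ [|A−(8, 7)|²=45]]
2. A_y = 10  [[BA ⟂ BC ⇒ -3/2x+3y-9=0] ∩ [|A−(8, 7)|²=45]]
   so A = (14, 10)

A = (14, 10)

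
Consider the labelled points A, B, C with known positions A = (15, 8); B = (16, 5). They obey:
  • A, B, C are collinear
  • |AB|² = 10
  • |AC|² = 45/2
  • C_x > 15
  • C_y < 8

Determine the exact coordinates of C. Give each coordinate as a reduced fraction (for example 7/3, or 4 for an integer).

C = (33/2, 7/2)

1. C_x = 33/2  [[A, B, C are collinear ⇒ 3x+1y-53=0] ∩ [|C−(15, 8)|²=45/2]]
2. C_y = 7/2  [[A, B, C are collinear ⇒ 3x+1y-53=0] ∩ [|C−(15, 8)|²=45/2]]
   so C = (33/2, 7/2)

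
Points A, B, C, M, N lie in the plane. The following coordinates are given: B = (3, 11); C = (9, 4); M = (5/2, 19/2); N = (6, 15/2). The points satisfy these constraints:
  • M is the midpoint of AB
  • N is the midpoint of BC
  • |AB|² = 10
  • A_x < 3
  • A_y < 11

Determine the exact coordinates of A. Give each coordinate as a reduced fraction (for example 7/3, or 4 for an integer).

A = (2, 8)

1. A_x = 2  [A = 2·M−B = 2·(5/2, 19/2)−(3, 11)]
2. A_y = 8  [A = 2·M−B = 2·(5/2, 19/2)−(3, 11)]
   so A = (2, 8)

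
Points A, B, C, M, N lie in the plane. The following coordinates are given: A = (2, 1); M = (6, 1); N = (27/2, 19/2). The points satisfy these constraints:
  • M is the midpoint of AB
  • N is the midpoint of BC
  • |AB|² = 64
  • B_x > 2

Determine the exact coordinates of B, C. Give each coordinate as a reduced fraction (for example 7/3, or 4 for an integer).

1. B_x = 10  [B = 2·M−A = 2·(6, 1)−(2, 1)]
2. B_y = 1  [B = 2·M−A = 2·(6, 1)−(2, 1)]
   so B = (10, 1)
3. C_x = 17  [C = 2·N−B = 2·(27/2, 19/2)−(10, 1)]
4. C_y = 18  [C = 2·N−B = 2·(27/2, 19/2)−(10, 1)]
   so C = (17, 18)

B = (10, 1)
C = (17, 18)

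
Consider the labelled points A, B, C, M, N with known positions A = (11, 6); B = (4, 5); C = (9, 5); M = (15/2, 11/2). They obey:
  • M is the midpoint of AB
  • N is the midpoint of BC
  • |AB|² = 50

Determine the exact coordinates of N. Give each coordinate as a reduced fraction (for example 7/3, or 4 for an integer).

1. N_x = 13/2  [2·N = B+C = (4, 5)+(9, 5)]
2. N_y = 5  [2·N = B+C = (4, 5)+(9, 5)]
   so N = (13/2, 5)

N = (13/2, 5)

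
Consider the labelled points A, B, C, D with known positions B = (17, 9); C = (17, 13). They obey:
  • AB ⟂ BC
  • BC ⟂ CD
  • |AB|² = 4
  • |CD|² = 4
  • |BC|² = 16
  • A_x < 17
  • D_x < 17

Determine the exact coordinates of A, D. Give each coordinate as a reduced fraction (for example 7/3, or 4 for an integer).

1. A_x = 15  [[AB ⟂ BC ⇒ -4y+36=0] ∩ [|A−(17, 9)|²=4]]
2. A_y = 9  [[AB ⟂ BC ⇒ -4y+36=0] ∩ [|A−(17, 9)|²=4]]
   so A = (15, 9)
3. D_x = 15  [[BC ⟂ CD ⇒ 4y-52=0] ∩ [|D−(17, 13)|²=4]]
4. D_y = 13  [[BC ⟂ CD ⇒ 4y-52=0] ∩ [|D−(17, 13)|²=4]]
   so D = (15, 13)

A = (15, 9)
D = (15, 13)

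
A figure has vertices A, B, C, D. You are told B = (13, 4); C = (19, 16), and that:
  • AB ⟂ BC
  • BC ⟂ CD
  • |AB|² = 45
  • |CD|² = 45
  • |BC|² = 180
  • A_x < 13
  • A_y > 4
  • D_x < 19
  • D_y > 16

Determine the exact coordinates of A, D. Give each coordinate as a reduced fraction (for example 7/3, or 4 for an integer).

A = (7, 7)
D = (13, 19)

1. A_x = 7  [[AB ⟂ BC ⇒ -6x-12y+126=0] ∩ [|A−(13, 4)|²=45]]
2. A_y = 7  [[AB ⟂ BC ⇒ -6x-12y+126=0] ∩ [|A−(13, 4)|²=45]]
   so A = (7, 7)
3. D_x = 13  [[BC ⟂ CD ⇒ 6x+12y-306=0] ∩ [|D−(19, 16)|²=45]]
4. D_y = 19  [[BC ⟂ CD ⇒ 6x+12y-306=0] ∩ [|D−(19, 16)|²=45]]
   so D = (13, 19)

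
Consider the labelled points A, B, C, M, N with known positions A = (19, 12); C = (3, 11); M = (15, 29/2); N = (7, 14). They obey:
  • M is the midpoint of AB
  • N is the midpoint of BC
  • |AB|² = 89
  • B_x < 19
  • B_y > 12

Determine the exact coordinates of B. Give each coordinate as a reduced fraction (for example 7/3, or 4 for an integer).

1. B_x = 11  [B = 2·M−A = 2·(15, 29/2)−(19, 12)]
2. B_y = 17  [B = 2·M−A = 2·(15, 29/2)−(19, 12)]
   so B = (11, 17)

B = (11, 17)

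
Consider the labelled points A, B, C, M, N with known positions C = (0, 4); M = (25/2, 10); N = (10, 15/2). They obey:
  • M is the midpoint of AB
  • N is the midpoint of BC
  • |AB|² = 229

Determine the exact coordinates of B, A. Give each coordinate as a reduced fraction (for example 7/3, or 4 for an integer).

1. B_x = 20  [B = 2·N−C = 2·(10, 15/2)−(0, 4)]
2. B_y = 11  [B = 2·N−C = 2·(10, 15/2)−(0, 4)]
   so B = (20, 11)
3. A_x = 5  [A = 2·M−B = 2·(25/2, 10)−(20, 11)]
4. A_y = 9  [A = 2·M−B = 2·(25/2, 10)−(20, 11)]
   so A = (5, 9)

B = (20, 11)
A = (5, 9)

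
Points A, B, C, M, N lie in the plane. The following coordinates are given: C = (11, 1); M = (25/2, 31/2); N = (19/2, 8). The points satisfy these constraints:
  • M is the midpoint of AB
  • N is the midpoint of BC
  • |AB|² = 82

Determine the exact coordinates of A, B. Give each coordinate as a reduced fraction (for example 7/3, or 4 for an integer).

1. B_x = 8  [B = 2·N−C = 2·(19/2, 8)−(11, 1)]
2. B_y = 15  [B = 2·N−C = 2·(19/2, 8)−(11, 1)]
   so B = (8, 15)
3. A_x = 17  [A = 2·M−B = 2·(25/2, 31/2)−(8, 15)]
4. A_y = 16  [A = 2·M−B = 2·(25/2, 31/2)−(8, 15)]
   so A = (17, 16)

A = (17, 16)
B = (8, 15)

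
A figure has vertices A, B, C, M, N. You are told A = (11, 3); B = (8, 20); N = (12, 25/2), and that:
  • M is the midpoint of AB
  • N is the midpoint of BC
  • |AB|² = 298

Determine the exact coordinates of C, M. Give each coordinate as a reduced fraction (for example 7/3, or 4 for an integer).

1. M_x = 19/2  [2·M = A+B = (11, 3)+(8, 20)]
2. M_y = 23/2  [2·M = A+B = (11, 3)+(8, 20)]
   so M = (19/2, 23/2)
3. C_x = 16  [C = 2·N−B = 2·(12, 25/2)−(8, 20)]
4. C_y = 5  [C = 2·N−B = 2·(12, 25/2)−(8, 20)]
   so C = (16, 5)

C = (16, 5)
M = (19/2, 23/2)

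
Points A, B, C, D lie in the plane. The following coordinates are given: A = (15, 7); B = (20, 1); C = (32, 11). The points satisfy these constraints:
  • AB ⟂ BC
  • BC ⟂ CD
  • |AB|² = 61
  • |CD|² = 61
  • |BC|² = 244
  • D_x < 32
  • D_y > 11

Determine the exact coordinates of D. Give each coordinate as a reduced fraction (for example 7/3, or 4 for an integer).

D = (27, 17)

1. D_x = 27  [[BC ⟂ CD ⇒ 12x+10y-494=0] ∩ [|D−(32, 11)|²=61]]
2. D_y = 17  [[BC ⟂ CD ⇒ 12x+10y-494=0] ∩ [|D−(32, 11)|²=61]]
   so D = (27, 17)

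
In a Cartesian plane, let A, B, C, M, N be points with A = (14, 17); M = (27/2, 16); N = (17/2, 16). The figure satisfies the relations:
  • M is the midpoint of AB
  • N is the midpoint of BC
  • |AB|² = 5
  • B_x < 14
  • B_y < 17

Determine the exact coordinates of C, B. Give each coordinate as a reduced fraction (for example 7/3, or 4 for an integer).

1. B_x = 13  [B = 2·M−A = 2·(27/2, 16)−(14, 17)]
2. B_y = 15  [B = 2·M−A = 2·(27/2, 16)−(14, 17)]
   so B = (13, 15)
3. C_x = 4  [C = 2·N−B = 2·(17/2, 16)−(13, 15)]
4. C_y = 17  [C = 2·N−B = 2·(17/2, 16)−(13, 15)]
   so C = (4, 17)

C = (4, 17)
B = (13, 15)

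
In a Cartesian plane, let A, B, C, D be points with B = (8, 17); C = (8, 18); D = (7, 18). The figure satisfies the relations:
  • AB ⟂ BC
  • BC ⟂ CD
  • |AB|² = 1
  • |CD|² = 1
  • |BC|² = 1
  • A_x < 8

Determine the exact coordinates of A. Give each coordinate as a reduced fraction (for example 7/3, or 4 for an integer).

A = (7, 17)

1. A_x = 7  [[AB ⟂ BC ⇒ -1y+17=0] ∩ [|A−(8, 17)|²=1]]
2. A_y = 17  [[AB ⟂ BC ⇒ -1y+17=0] ∩ [|A−(8, 17)|²=1]]
   so A = (7, 17)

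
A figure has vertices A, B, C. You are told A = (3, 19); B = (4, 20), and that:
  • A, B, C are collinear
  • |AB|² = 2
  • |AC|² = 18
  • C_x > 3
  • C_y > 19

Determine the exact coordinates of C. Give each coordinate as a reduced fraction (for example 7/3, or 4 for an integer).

C = (6, 22)

1. C_x = 6  [[A, B, C are collinear ⇒ -1x+1y-16=0] ∩ [|C−(3, 19)|²=18]]
2. C_y = 22  [[A, B, C are collinear ⇒ -1x+1y-16=0] ∩ [|C−(3, 19)|²=18]]
   so C = (6, 22)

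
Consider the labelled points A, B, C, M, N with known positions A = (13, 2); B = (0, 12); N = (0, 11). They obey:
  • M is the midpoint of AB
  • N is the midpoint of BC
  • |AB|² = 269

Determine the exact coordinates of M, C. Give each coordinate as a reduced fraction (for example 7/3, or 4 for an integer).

1. M_x = 13/2  [2·M = A+B = (13, 2)+(0, 12)]
2. M_y = 7  [2·M = A+B = (13, 2)+(0, 12)]
   so M = (13/2, 7)
3. C_x = 0  [C = 2·N−B = 2·(0, 11)−(0, 12)]
4. C_y = 10  [C = 2·N−B = 2·(0, 11)−(0, 12)]
   so C = (0, 10)

M = (13/2, 7)
C = (0, 10)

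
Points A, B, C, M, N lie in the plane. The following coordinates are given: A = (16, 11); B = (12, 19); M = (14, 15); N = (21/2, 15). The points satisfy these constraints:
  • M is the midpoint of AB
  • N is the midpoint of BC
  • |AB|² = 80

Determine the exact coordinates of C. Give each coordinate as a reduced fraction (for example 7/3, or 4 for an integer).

1. C_x = 9  [C = 2·N−B = 2·(21/2, 15)−(12, 19)]
2. C_y = 11  [C = 2·N−B = 2·(21/2, 15)−(12, 19)]
   so C = (9, 11)

C = (9, 11)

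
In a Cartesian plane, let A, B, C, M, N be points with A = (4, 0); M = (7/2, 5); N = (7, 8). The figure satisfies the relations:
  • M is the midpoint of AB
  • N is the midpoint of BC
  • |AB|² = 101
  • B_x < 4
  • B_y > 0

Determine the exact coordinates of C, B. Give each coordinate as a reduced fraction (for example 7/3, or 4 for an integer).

1. B_x = 3  [B = 2·M−A = 2·(7/2, 5)−(4, 0)]
2. B_y = 10  [B = 2·M−A = 2·(7/2, 5)−(4, 0)]
   so B = (3, 10)
3. C_x = 11  [C = 2·N−B = 2·(7, 8)−(3, 10)]
4. C_y = 6  [C = 2·N−B = 2·(7, 8)−(3, 10)]
   so C = (11, 6)

C = (11, 6)
B = (3, 10)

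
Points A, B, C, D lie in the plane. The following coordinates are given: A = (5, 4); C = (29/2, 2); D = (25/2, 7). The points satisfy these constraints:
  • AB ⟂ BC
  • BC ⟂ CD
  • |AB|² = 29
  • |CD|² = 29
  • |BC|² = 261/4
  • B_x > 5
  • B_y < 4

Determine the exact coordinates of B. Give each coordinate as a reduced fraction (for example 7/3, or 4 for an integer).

B = (7, -1)

1. B_x = 7  [[BC ⟂ CD ⇒ 2x-5y-19=0] ∩ [|B−(5, 4)|²=29]]
2. B_y = -1  [[BC ⟂ CD ⇒ 2x-5y-19=0] ∩ [|B−(5, 4)|²=29]]
   so B = (7, -1)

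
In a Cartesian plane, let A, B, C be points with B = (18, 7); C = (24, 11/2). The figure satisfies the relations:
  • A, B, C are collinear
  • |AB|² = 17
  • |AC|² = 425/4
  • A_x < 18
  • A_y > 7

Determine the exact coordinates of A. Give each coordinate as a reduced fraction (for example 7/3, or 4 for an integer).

1. A_x = 14  [[A, B, C are collinear ⇒ 3/2x+6y-69=0] ∩ [|A−(18, 7)|²=17]]
2. A_y = 8  [[A, B, C are collinear ⇒ 3/2x+6y-69=0] ∩ [|A−(18, 7)|²=17]]
   so A = (14, 8)

A = (14, 8)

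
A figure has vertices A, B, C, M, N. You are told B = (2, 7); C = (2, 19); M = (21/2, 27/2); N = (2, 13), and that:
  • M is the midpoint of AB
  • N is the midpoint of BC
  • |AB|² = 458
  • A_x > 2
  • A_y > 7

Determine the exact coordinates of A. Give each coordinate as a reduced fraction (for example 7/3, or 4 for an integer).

1. A_x = 19  [A = 2·M−B = 2·(21/2, 27/2)−(2, 7)]
2. A_y = 20  [A = 2·M−B = 2·(21/2, 27/2)−(2, 7)]
   so A = (19, 20)

A = (19, 20)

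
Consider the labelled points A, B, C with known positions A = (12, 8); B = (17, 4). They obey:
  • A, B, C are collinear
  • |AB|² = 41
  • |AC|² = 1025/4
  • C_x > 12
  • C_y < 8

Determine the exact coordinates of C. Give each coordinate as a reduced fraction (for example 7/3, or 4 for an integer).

1. C_x = 49/2  [[A, B, C are collinear ⇒ 4x+5y-88=0] ∩ [|C−(12, 8)|²=1025/4]]
2. C_y = -2  [[A, B, C are collinear ⇒ 4x+5y-88=0] ∩ [|C−(12, 8)|²=1025/4]]
   so C = (49/2, -2)

C = (49/2, -2)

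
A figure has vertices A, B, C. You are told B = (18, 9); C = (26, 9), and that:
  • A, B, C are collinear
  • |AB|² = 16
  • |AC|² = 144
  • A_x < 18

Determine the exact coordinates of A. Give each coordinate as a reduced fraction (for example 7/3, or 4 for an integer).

A = (14, 9)

1. A_x = 14  [[A, B, C are collinear ⇒ 8y-72=0] ∩ [|A−(18, 9)|²=16]]
2. A_y = 9  [[A, B, C are collinear ⇒ 8y-72=0] ∩ [|A−(18, 9)|²=16]]
   so A = (14, 9)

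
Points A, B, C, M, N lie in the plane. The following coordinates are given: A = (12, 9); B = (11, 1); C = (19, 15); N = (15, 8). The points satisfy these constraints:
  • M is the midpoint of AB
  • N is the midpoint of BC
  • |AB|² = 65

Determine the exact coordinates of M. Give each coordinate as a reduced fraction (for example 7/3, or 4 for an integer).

M = (23/2, 5)

1. M_x = 23/2  [2·M = A+B = (12, 9)+(11, 1)]
2. M_y = 5  [2·M = A+B = (12, 9)+(11, 1)]
   so M = (23/2, 5)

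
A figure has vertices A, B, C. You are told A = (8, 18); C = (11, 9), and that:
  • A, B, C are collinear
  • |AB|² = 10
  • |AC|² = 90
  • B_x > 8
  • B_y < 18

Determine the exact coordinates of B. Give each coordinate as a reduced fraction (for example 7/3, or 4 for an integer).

1. B_x = 9  [[A, B, C are collinear ⇒ -9x-3y+126=0] ∩ [|B−(8, 18)|²=10]]
2. B_y = 15  [[A, B, C are collinear ⇒ -9x-3y+126=0] ∩ [|B−(8, 18)|²=10]]
   so B = (9, 15)

B = (9, 15)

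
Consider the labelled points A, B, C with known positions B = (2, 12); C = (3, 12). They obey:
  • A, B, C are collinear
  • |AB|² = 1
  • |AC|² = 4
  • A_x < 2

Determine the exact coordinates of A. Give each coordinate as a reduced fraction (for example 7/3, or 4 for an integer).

1. A_x = 1  [[A, B, C are collinear ⇒ 1y-12=0] ∩ [|A−(2, 12)|²=1]]
2. A_y = 12  [[A, B, C are collinear ⇒ 1y-12=0] ∩ [|A−(2, 12)|²=1]]
   so A = (1, 12)

A = (1, 12)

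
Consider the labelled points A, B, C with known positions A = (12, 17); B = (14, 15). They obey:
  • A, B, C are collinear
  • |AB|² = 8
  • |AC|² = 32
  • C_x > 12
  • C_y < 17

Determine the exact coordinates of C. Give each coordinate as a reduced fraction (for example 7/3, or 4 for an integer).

1. C_x = 16  [[A, B, C are collinear ⇒ 2x+2y-58=0] ∩ [|C−(12, 17)|²=32]]
2. C_y = 13  [[A, B, C are collinear ⇒ 2x+2y-58=0] ∩ [|C−(12, 17)|²=32]]
   so C = (16, 13)

C = (16, 13)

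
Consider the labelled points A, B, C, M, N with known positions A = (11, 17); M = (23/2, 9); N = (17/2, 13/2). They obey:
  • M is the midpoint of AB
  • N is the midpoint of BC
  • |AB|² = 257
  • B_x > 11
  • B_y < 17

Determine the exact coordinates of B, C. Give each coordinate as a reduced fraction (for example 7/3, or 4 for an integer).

1. B_x = 12  [B = 2·M−A = 2·(23/2, 9)−(11, 17)]
2. B_y = 1  [B = 2·M−A = 2·(23/2, 9)−(11, 17)]
   so B = (12, 1)
3. C_x = 5  [C = 2·N−B = 2·(17/2, 13/2)−(12, 1)]
4. C_y = 12  [C = 2·N−B = 2·(17/2, 13/2)−(12, 1)]
   so C = (5, 12)

B = (12, 1)
C = (5, 12)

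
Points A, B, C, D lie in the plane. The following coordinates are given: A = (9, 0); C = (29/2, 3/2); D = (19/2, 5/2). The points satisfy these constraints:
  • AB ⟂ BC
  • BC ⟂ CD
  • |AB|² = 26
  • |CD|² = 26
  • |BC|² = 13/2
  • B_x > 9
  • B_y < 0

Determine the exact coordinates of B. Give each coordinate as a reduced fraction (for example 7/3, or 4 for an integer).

B = (14, -1)

1. B_x = 14  [[BC ⟂ CD ⇒ 5x-1y-71=0] ∩ [|B−(9, 0)|²=26]]
2. B_y = -1  [[BC ⟂ CD ⇒ 5x-1y-71=0] ∩ [|B−(9, 0)|²=26]]
   so B = (14, -1)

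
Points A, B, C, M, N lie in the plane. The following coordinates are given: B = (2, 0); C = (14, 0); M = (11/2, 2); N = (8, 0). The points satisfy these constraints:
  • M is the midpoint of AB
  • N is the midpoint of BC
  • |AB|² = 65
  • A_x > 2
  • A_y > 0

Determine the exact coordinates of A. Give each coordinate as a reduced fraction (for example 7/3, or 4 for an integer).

1. A_x = 9  [A = 2·M−B = 2·(11/2, 2)−(2, 0)]
2. A_y = 4  [A = 2·M−B = 2·(11/2, 2)−(2, 0)]
   so A = (9, 4)

A = (9, 4)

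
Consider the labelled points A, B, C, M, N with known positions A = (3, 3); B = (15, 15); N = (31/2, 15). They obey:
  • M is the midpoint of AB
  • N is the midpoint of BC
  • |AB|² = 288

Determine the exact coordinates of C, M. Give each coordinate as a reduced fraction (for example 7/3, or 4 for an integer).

C = (16, 15)
M = (9, 9)

1. M_x = 9  [2·M = A+B = (3, 3)+(15, 15)]
2. M_y = 9  [2·M = A+B = (3, 3)+(15, 15)]
   so M = (9, 9)
3. C_x = 16  [C = 2·N−B = 2·(31/2, 15)−(15, 15)]
4. C_y = 15  [C = 2·N−B = 2·(31/2, 15)−(15, 15)]
   so C = (16, 15)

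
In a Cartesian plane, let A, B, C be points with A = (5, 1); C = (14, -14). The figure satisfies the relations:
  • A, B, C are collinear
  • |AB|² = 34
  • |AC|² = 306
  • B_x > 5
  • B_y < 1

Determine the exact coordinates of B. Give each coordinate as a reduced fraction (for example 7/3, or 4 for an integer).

B = (8, -4)

1. B_x = 8  [[A, B, C are collinear ⇒ -15x-9y+84=0] ∩ [|B−(5, 1)|²=34]]
2. B_y = -4  [[A, B, C are collinear ⇒ -15x-9y+84=0] ∩ [|B−(5, 1)|²=34]]
   so B = (8, -4)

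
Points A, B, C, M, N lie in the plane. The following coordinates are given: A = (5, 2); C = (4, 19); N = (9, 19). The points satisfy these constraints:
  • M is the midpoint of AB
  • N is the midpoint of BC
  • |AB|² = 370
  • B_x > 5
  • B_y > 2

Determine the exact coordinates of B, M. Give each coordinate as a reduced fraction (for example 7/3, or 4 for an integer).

B = (14, 19)
M = (19/2, 21/2)

1. B_x = 14  [B = 2·N−C = 2·(9, 19)−(4, 19)]
2. B_y = 19  [B = 2·N−C = 2·(9, 19)−(4, 19)]
   so B = (14, 19)
3. M_x = 19/2  [2·M = A+B = (5, 2)+(14, 19)]
4. M_y = 21/2  [2·M = A+B = (5, 2)+(14, 19)]
   so M = (19/2, 21/2)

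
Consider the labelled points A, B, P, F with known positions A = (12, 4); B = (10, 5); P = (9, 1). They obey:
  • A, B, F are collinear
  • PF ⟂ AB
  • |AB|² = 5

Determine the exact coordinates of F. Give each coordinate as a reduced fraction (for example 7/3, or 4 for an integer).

1. F_x = 54/5  [[A, B, F are collinear ⇒ -1x-2y+20=0] ∩ [PF ⟂ AB ⇒ -2x+1y+17=0]]
2. F_y = 23/5  [[A, B, F are collinear ⇒ -1x-2y+20=0] ∩ [PF ⟂ AB ⇒ -2x+1y+17=0]]
   so F = (54/5, 23/5)

F = (54/5, 23/5)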